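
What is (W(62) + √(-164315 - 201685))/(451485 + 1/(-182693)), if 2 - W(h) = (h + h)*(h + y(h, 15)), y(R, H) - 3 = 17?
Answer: -928628519/41241574552 + 913465*I*√915/20620787276 ≈ -0.022517 + 0.00134*I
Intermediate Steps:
y(R, H) = 20 (y(R, H) = 3 + 17 = 20)
W(h) = 2 - 2*h*(20 + h) (W(h) = 2 - (h + h)*(h + 20) = 2 - 2*h*(20 + h))
(W(62) + √(-164315 - 201685))/(451485 + 1/(-182693)) = ((2 - 40*62 - 2*62²) + √(-164315 - 201685))/(451485 + 1/(-182693)) = ((2 - 2480 - 2*3844) + √(-366000))/(451485 - 1/182693) = ((2 - 2480 - 7688) + 20*I*√915)/(82483149104/182693) = (-10166 + 20*I*√915)*(182693/82483149104) = -928628519/41241574552 + 913465*I*√915/20620787276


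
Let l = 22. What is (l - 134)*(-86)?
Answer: 9632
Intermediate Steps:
(l - 134)*(-86) = (22 - 134)*(-86) = -112*(-86) = 9632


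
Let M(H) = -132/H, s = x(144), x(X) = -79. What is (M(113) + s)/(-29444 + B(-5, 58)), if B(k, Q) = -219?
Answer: 9059/3351919 ≈ 0.0027026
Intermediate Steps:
s = -79
(M(113) + s)/(-29444 + B(-5, 58)) = (-132/113 - 79)/(-29444 - 219) = (-132*1/113 - 79)/(-29663) = (-132/113 - 79)*(-1/29663) = -9059/113*(-1/29663) = 9059/3351919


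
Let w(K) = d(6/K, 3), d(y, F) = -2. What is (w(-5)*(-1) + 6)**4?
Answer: 4096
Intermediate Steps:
w(K) = -2
(w(-5)*(-1) + 6)**4 = (-2*(-1) + 6)**4 = (2 + 6)**4 = 8**4 = 4096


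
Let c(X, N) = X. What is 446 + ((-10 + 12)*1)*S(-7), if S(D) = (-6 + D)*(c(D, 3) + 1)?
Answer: 602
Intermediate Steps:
S(D) = (1 + D)*(-6 + D) (S(D) = (-6 + D)*(D + 1) = (-6 + D)*(1 + D) = (1 + D)*(-6 + D))
446 + ((-10 + 12)*1)*S(-7) = 446 + ((-10 + 12)*1)*(-6 + (-7)² - 5*(-7)) = 446 + (2*1)*(-6 + 49 + 35) = 446 + 2*78 = 446 + 156 = 602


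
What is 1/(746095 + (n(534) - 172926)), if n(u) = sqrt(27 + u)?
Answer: 573169/328522702000 - sqrt(561)/328522702000 ≈ 1.7446e-6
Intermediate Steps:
1/(746095 + (n(534) - 172926)) = 1/(746095 + (sqrt(27 + 534) - 172926)) = 1/(746095 + (sqrt(561) - 172926)) = 1/(746095 + (-172926 + sqrt(561))) = 1/(573169 + sqrt(561))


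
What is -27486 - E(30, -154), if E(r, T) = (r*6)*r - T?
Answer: -33040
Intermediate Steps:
E(r, T) = -T + 6*r**2 (E(r, T) = (6*r)*r - T = 6*r**2 - T = -T + 6*r**2)
-27486 - E(30, -154) = -27486 - (-1*(-154) + 6*30**2) = -27486 - (154 + 6*900) = -27486 - (154 + 5400) = -27486 - 1*5554 = -27486 - 5554 = -33040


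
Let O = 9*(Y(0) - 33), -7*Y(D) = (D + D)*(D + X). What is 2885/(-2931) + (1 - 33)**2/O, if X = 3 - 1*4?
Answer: -1286063/290169 ≈ -4.4321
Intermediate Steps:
X = -1 (X = 3 - 4 = -1)
Y(D) = -2*D*(-1 + D)/7 (Y(D) = -(D + D)*(D - 1)/7 = -2*D*(-1 + D)/7)
O = -297 (O = 9*((2/7)*0*(1 - 1*0) - 33) = 9*((2/7)*0*(1 + 0) - 33) = 9*((2/7)*0*1 - 33) = 9*(0 - 33) = 9*(-33) = -297)
2885/(-2931) + (1 - 33)**2/O = 2885/(-2931) + (1 - 33)**2/(-297) = 2885*(-1/2931) + (-32)**2*(-1/297) = -2885/2931 + 1024*(-1/297) = -2885/2931 - 1024/297 = -1286063/290169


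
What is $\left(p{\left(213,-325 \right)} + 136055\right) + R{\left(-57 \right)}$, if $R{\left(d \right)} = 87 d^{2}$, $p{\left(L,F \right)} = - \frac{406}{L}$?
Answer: $\frac{89186528}{213} \approx 4.1872 \cdot 10^{5}$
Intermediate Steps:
$\left(p{\left(213,-325 \right)} + 136055\right) + R{\left(-57 \right)} = \left(- \frac{406}{213} + 136055\right) + 87 \left(-57\right)^{2} = \left(\left(-406\right) \frac{1}{213} + 136055\right) + 87 \cdot 3249 = \left(- \frac{406}{213} + 136055\right) + 282663 = \frac{28979309}{213} + 282663 = \frac{89186528}{213}$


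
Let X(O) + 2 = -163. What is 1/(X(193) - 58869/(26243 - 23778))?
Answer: -2465/465594 ≈ -0.0052943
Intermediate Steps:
X(O) = -165 (X(O) = -2 - 163 = -165)
1/(X(193) - 58869/(26243 - 23778)) = 1/(-165 - 58869/(26243 - 23778)) = 1/(-165 - 58869/2465) = 1/(-465594/2465) = -2465/465594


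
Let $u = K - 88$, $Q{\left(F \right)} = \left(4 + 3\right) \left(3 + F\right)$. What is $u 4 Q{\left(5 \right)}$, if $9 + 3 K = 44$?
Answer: $- \frac{51296}{3} \approx -17099.0$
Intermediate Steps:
$K = \frac{35}{3}$ ($K = -3 + \frac{1}{3} \cdot 44 = -3 + \frac{44}{3} = \frac{35}{3} \approx 11.667$)
$Q{\left(F \right)} = 21 + 7 F$ ($Q{\left(F \right)} = 7 \left(3 + F\right) = 21 + 7 F$)
$u = - \frac{229}{3}$ ($u = \frac{35}{3} - 88 = - \frac{229}{3} \approx -76.333$)
$u 4 Q{\left(5 \right)} = - \frac{229 \cdot 4 \left(21 + 7 \cdot 5\right)}{3} = - \frac{229 \cdot 4 \left(21 + 35\right)}{3} = - \frac{229 \cdot 4 \cdot 56}{3} = \left(- \frac{229}{3}\right) 224 = - \frac{51296}{3}$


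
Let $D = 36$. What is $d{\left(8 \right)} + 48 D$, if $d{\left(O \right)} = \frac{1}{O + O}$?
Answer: $\frac{27649}{16} \approx 1728.1$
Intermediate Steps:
$d{\left(O \right)} = \frac{1}{2 O}$
$d{\left(8 \right)} + 48 D = \frac{1}{2 \cdot 8} + 48 \cdot 36 = \frac{1}{2} \cdot \frac{1}{8} + 1728 = \frac{1}{16} + 1728 = \frac{27649}{16}$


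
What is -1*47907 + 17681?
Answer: -30226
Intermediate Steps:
-1*47907 + 17681 = -47907 + 17681 = -30226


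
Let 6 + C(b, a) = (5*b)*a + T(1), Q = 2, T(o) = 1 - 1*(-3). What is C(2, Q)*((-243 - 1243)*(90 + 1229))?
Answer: -35280612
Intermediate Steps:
T(o) = 4 (T(o) = 1 + 3 = 4)
C(b, a) = -2 + 5*a*b (C(b, a) = -6 + ((5*b)*a + 4) = -6 + (5*a*b + 4) = -6 + (4 + 5*a*b) = -2 + 5*a*b)
C(2, Q)*((-243 - 1243)*(90 + 1229)) = (-2 + 5*2*2)*((-243 - 1243)*(90 + 1229)) = (-2 + 20)*(-1486*1319) = 18*(-1960034) = -35280612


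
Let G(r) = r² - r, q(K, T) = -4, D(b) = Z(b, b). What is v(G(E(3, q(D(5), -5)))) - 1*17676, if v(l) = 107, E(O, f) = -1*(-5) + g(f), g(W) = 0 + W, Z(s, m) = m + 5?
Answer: -17569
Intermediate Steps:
Z(s, m) = 5 + m
g(W) = W
D(b) = 5 + b
E(O, f) = 5 + f (E(O, f) = -1*(-5) + f = 5 + f)
v(G(E(3, q(D(5), -5)))) - 1*17676 = 107 - 1*17676 = 107 - 17676 = -17569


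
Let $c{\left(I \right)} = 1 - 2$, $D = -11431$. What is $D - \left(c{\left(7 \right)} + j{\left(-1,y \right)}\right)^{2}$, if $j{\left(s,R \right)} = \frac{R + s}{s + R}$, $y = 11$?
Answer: $-11431$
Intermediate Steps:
$j{\left(s,R \right)} = 1$ ($j{\left(s,R \right)} = \frac{R + s}{R + s} = 1$)
$c{\left(I \right)} = -1$ ($c{\left(I \right)} = 1 - 2 = -1$)
$D - \left(c{\left(7 \right)} + j{\left(-1,y \right)}\right)^{2} = -11431 - \left(-1 + 1\right)^{2} = -11431 - 0^{2} = -11431 - 0 = -11431 + 0 = -11431$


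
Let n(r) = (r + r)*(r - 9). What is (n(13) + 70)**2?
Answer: 30276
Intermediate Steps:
n(r) = 2*r*(-9 + r) (n(r) = (2*r)*(-9 + r) = 2*r*(-9 + r))
(n(13) + 70)**2 = (2*13*(-9 + 13) + 70)**2 = (2*13*4 + 70)**2 = (104 + 70)**2 = 174**2 = 30276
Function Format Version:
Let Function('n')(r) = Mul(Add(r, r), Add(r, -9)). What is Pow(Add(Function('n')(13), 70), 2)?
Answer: 30276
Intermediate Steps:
Function('n')(r) = Mul(2, r, Add(-9, r)) (Function('n')(r) = Mul(Mul(2, r), Add(-9, r)) = Mul(2, r, Add(-9, r)))
Pow(Add(Function('n')(13), 70), 2) = Pow(Add(Mul(2, 13, Add(-9, 13)), 70), 2) = Pow(Add(Mul(2, 13, 4), 70), 2) = Pow(Add(104, 70), 2) = Pow(174, 2) = 30276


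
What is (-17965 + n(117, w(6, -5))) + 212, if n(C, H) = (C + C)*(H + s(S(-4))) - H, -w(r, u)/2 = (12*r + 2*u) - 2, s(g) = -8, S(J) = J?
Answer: -47585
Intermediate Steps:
w(r, u) = 4 - 24*r - 4*u (w(r, u) = -2*((12*r + 2*u) - 2) = -2*((2*u + 12*r) - 2) = -2*(-2 + 2*u + 12*r) = 4 - 24*r - 4*u)
n(C, H) = -H + 2*C*(-8 + H) (n(C, H) = (C + C)*(H - 8) - H = (2*C)*(-8 + H) - H = 2*C*(-8 + H) - H = -H + 2*C*(-8 + H))
(-17965 + n(117, w(6, -5))) + 212 = (-17965 + (-(4 - 24*6 - 4*(-5)) - 16*117 + 2*117*(4 - 24*6 - 4*(-5)))) + 212 = (-17965 + (-(4 - 144 + 20) - 1872 + 2*117*(4 - 144 + 20))) + 212 = (-17965 + (-1*(-120) - 1872 + 2*117*(-120))) + 212 = (-17965 + (120 - 1872 - 28080)) + 212 = (-17965 - 29832) + 212 = -47797 + 212 = -47585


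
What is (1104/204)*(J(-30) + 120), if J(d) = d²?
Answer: 5520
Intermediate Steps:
(1104/204)*(J(-30) + 120) = (1104/204)*((-30)² + 120) = (1104*(1/204))*(900 + 120) = (92/17)*1020 = 5520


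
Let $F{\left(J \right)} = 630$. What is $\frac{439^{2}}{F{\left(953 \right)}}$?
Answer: $\frac{192721}{630} \approx 305.91$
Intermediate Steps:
$\frac{439^{2}}{F{\left(953 \right)}} = \frac{439^{2}}{630} = 192721 \cdot \frac{1}{630} = \frac{192721}{630}$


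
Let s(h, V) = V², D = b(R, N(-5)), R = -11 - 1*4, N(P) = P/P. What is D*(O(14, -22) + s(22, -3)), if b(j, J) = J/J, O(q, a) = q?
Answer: 23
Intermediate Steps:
N(P) = 1
R = -15 (R = -11 - 4 = -15)
b(j, J) = 1
D = 1
D*(O(14, -22) + s(22, -3)) = 1*(14 + (-3)²) = 1*(14 + 9) = 1*23 = 23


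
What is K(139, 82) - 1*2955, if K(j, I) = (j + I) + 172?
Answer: -2562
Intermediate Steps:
K(j, I) = 172 + I + j (K(j, I) = (I + j) + 172 = 172 + I + j)
K(139, 82) - 1*2955 = (172 + 82 + 139) - 1*2955 = 393 - 2955 = -2562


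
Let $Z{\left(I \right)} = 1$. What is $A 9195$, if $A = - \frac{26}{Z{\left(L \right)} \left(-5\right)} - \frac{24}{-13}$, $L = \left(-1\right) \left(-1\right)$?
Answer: $\frac{842262}{13} \approx 64789.0$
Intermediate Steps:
$L = 1$
$A = \frac{458}{65}$ ($A = - \frac{26}{1 \left(-5\right)} - \frac{24}{-13} = - \frac{26}{-5} - - \frac{24}{13} = \left(-26\right) \left(- \frac{1}{5}\right) + \frac{24}{13} = \frac{26}{5} + \frac{24}{13} = \frac{458}{65} \approx 7.0462$)
$A 9195 = \frac{458}{65} \cdot 9195 = \frac{842262}{13}$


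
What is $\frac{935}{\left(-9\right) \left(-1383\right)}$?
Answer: $\frac{935}{12447} \approx 0.075119$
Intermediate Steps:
$\frac{935}{\left(-9\right) \left(-1383\right)} = \frac{935}{12447}$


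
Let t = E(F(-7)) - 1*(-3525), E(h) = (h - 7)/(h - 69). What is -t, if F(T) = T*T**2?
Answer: -726325/206 ≈ -3525.8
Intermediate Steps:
F(T) = T**3
E(h) = (-7 + h)/(-69 + h)
t = 726325/206 (t = (-7 + (-7)**3)/(-69 + (-7)**3) - 1*(-3525) = (-7 - 343)/(-69 - 343) + 3525 = -350/(-412) + 3525 = -1/412*(-350) + 3525 = 175/206 + 3525 = 726325/206 ≈ 3525.8)
-t = -1*726325/206 = -726325/206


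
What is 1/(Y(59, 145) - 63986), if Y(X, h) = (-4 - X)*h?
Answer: -1/73121 ≈ -1.3676e-5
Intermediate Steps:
Y(X, h) = h*(-4 - X)
1/(Y(59, 145) - 63986) = 1/(-1*145*(4 + 59) - 63986) = 1/(-1*145*63 - 63986) = 1/(-9135 - 63986) = 1/(-73121) = -1/73121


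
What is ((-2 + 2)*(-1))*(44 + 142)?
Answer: 0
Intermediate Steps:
((-2 + 2)*(-1))*(44 + 142) = (0*(-1))*186 = 0*186 = 0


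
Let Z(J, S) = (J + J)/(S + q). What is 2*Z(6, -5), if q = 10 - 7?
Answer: -12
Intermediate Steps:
q = 3
Z(J, S) = 2*J/(3 + S) (Z(J, S) = (J + J)/(S + 3) = (2*J)/(3 + S) = 2*J/(3 + S))
2*Z(6, -5) = 2*(2*6/(3 - 5)) = 2*(2*6/(-2)) = 2*(2*6*(-½)) = 2*(-6) = -12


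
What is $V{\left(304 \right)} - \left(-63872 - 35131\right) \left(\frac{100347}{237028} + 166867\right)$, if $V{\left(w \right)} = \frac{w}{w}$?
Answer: $\frac{3915791567668897}{237028} \approx 1.652 \cdot 10^{10}$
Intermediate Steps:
$V{\left(w \right)} = 1$
$V{\left(304 \right)} - \left(-63872 - 35131\right) \left(\frac{100347}{237028} + 166867\right) = 1 - \left(-63872 - 35131\right) \left(\frac{100347}{237028} + 166867\right) = 1 - - 99003 \left(100347 \cdot \frac{1}{237028} + 166867\right) = 1 - - 99003 \left(\frac{100347}{237028} + 166867\right) = 1 - \left(-99003\right) \frac{39552251623}{237028} = 1 - - \frac{3915791567431869}{237028} = 1 + \frac{3915791567431869}{237028} = \frac{3915791567668897}{237028}$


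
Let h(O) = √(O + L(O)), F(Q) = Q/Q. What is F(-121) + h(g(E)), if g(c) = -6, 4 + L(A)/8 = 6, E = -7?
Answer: 1 + √10 ≈ 4.1623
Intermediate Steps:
F(Q) = 1
L(A) = 16 (L(A) = -32 + 8*6 = -32 + 48 = 16)
h(O) = √(16 + O) (h(O) = √(O + 16) = √(16 + O))
F(-121) + h(g(E)) = 1 + √(16 - 6) = 1 + √10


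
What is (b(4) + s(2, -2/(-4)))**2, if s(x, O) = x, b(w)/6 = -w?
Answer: 484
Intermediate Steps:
b(w) = -6*w (b(w) = 6*(-w) = -6*w)
(b(4) + s(2, -2/(-4)))**2 = (-6*4 + 2)**2 = (-24 + 2)**2 = (-22)**2 = 484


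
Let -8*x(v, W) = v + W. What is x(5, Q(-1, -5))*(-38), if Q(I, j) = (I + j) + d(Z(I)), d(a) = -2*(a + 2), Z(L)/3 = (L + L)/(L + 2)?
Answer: 133/4 ≈ 33.250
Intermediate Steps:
Z(L) = 6*L/(2 + L) (Z(L) = 3*((L + L)/(L + 2)) = 3*((2*L)/(2 + L)) = 3*(2*L/(2 + L)) = 6*L/(2 + L))
d(a) = -4 - 2*a (d(a) = -2*(2 + a) = -4 - 2*a)
Q(I, j) = -4 + I + j - 12*I/(2 + I) (Q(I, j) = (I + j) + (-4 - 12*I/(2 + I)) = -4 + I + j - 12*I/(2 + I))
x(v, W) = -W/8 - v/8 (x(v, W) = -(v + W)/8 = -(W + v)/8 = -W/8 - v/8)
x(5, Q(-1, -5))*(-38) = (-(-12*(-1) + (2 - 1)*(-4 - 1 - 5))/(8*(2 - 1)) - ⅛*5)*(-38) = (-(12 + 1*(-10))/(8*1) - 5/8)*(-38) = (-(12 - 10)/8 - 5/8)*(-38) = (-2/8 - 5/8)*(-38) = (-⅛*2 - 5/8)*(-38) = (-¼ - 5/8)*(-38) = -7/8*(-38) = 133/4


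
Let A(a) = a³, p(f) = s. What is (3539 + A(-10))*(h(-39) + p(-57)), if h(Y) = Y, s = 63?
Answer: 60936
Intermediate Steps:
p(f) = 63
(3539 + A(-10))*(h(-39) + p(-57)) = (3539 + (-10)³)*(-39 + 63) = (3539 - 1000)*24 = 2539*24 = 60936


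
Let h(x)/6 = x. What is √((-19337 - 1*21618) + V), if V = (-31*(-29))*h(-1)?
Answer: I*√46349 ≈ 215.29*I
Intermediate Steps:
h(x) = 6*x
V = -5394 (V = (-31*(-29))*(6*(-1)) = 899*(-6) = -5394)
√((-19337 - 1*21618) + V) = √((-19337 - 1*21618) - 5394) = √((-19337 - 21618) - 5394) = √(-40955 - 5394) = √(-46349) = I*√46349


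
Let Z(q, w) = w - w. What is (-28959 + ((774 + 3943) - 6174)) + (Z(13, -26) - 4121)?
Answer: -34537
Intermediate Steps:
Z(q, w) = 0
(-28959 + ((774 + 3943) - 6174)) + (Z(13, -26) - 4121) = (-28959 + ((774 + 3943) - 6174)) + (0 - 4121) = (-28959 + (4717 - 6174)) - 4121 = (-28959 - 1457) - 4121 = -30416 - 4121 = -34537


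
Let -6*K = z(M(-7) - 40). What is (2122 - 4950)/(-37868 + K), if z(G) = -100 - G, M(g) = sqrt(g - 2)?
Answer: 428249696/5732912657 + 5656*I/5732912657 ≈ 0.0747 + 9.8658e-7*I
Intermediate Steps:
M(g) = sqrt(-2 + g)
K = 10 + I/2 (K = -(-100 - (sqrt(-2 - 7) - 40))/6 = -(-100 - (sqrt(-9) - 40))/6 = -(-100 - (3*I - 40))/6 = -(-100 - (-40 + 3*I))/6 = -(-100 + (40 - 3*I))/6 = -(-60 - 3*I)/6 = 10 + I/2 ≈ 10.0 + 0.5*I)
(2122 - 4950)/(-37868 + K) = (2122 - 4950)/(-37868 + (10 + I/2)) = -2828*4*(-37858 - I/2)/5732912657 = -11312*(-37858 - I/2)/5732912657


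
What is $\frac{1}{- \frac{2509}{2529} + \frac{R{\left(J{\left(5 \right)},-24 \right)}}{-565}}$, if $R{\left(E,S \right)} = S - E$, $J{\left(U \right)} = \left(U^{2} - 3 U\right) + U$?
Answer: $- \frac{1428885}{1318954} \approx -1.0833$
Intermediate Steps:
$J{\left(U \right)} = U^{2} - 2 U$
$\frac{1}{- \frac{2509}{2529} + \frac{R{\left(J{\left(5 \right)},-24 \right)}}{-565}} = \frac{1}{- \frac{2509}{2529} + \frac{-24 - 5 \left(-2 + 5\right)}{-565}} = \frac{1}{\left(-2509\right) \frac{1}{2529} + \left(-24 - 5 \cdot 3\right) \left(- \frac{1}{565}\right)} = \frac{1}{- \frac{2509}{2529} + \left(-24 - 15\right) \left(- \frac{1}{565}\right)} = \frac{1}{- \frac{2509}{2529} - - \frac{39}{565}} = \frac{1}{- \frac{2509}{2529} + \frac{39}{565}} = \frac{1}{- \frac{1318954}{1428885}} = - \frac{1428885}{1318954}$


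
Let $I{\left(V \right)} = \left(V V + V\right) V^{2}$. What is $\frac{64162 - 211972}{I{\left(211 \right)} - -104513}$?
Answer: $- \frac{29562}{398323577} \approx -7.4216 \cdot 10^{-5}$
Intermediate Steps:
$I{\left(V \right)} = V^{2} \left(V + V^{2}\right)$ ($I{\left(V \right)} = \left(V^{2} + V\right) V^{2} = \left(V + V^{2}\right) V^{2} = V^{2} \left(V + V^{2}\right)$)
$\frac{64162 - 211972}{I{\left(211 \right)} - -104513} = \frac{64162 - 211972}{211^{3} \left(1 + 211\right) - -104513} = - \frac{147810}{9393931 \cdot 212 + \left(104748 - 235\right)} = - \frac{147810}{1991513372 + 104513} = - \frac{147810}{1991617885} = \left(-147810\right) \frac{1}{1991617885} = - \frac{29562}{398323577}$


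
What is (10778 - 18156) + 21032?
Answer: 13654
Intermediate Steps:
(10778 - 18156) + 21032 = -7378 + 21032 = 13654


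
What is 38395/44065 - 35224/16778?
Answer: -12970775/10561751 ≈ -1.2281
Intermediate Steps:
38395/44065 - 35224/16778 = 38395*(1/44065) - 35224*1/16778 = 1097/1259 - 17612/8389 = -12970775/10561751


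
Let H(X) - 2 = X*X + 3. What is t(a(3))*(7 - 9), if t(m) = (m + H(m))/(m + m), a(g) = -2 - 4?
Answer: 35/6 ≈ 5.8333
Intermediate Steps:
H(X) = 5 + X**2 (H(X) = 2 + (X*X + 3) = 2 + (X**2 + 3) = 2 + (3 + X**2) = 5 + X**2)
a(g) = -6
t(m) = (5 + m + m**2)/(2*m) (t(m) = (m + (5 + m**2))/(m + m) = (5 + m + m**2)/((2*m)) = (5 + m + m**2)*(1/(2*m)) = (5 + m + m**2)/(2*m))
t(a(3))*(7 - 9) = ((1/2)*(5 - 6 + (-6)**2)/(-6))*(7 - 9) = ((1/2)*(-1/6)*(5 - 6 + 36))*(-2) = ((1/2)*(-1/6)*35)*(-2) = -35/12*(-2) = 35/6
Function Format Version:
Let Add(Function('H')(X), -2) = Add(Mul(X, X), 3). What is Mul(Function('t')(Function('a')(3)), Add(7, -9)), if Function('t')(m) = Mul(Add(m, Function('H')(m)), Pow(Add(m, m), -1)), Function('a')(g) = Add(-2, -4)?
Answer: Rational(35, 6) ≈ 5.8333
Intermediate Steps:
Function('H')(X) = Add(5, Pow(X, 2)) (Function('H')(X) = Add(2, Add(Mul(X, X), 3)) = Add(2, Add(Pow(X, 2), 3)) = Add(2, Add(3, Pow(X, 2))) = Add(5, Pow(X, 2)))
Function('a')(g) = -6
Function('t')(m) = Mul(Rational(1, 2), Pow(m, -1), Add(5, m, Pow(m, 2))) (Function('t')(m) = Mul(Add(m, Add(5, Pow(m, 2))), Pow(Add(m, m), -1)) = Mul(Add(5, m, Pow(m, 2)), Pow(Mul(2, m), -1)) = Mul(Add(5, m, Pow(m, 2)), Mul(Rational(1, 2), Pow(m, -1))) = Mul(Rational(1, 2), Pow(m, -1), Add(5, m, Pow(m, 2))))
Mul(Function('t')(Function('a')(3)), Add(7, -9)) = Mul(Mul(Rational(1, 2), Pow(-6, -1), Add(5, -6, Pow(-6, 2))), Add(7, -9)) = Mul(Mul(Rational(1, 2), Rational(-1, 6), Add(5, -6, 36)), -2) = Mul(Mul(Rational(1, 2), Rational(-1, 6), 35), -2) = Mul(Rational(-35, 12), -2) = Rational(35, 6)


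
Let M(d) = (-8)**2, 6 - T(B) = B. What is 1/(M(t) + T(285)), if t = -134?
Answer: -1/215 ≈ -0.0046512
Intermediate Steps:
T(B) = 6 - B
M(d) = 64
1/(M(t) + T(285)) = 1/(64 + (6 - 1*285)) = 1/(64 + (6 - 285)) = 1/(64 - 279) = 1/(-215) = -1/215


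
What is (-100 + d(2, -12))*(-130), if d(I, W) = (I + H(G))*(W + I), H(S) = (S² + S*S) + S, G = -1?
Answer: 16900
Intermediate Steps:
H(S) = S + 2*S² (H(S) = (S² + S²) + S = 2*S² + S = S + 2*S²)
d(I, W) = (1 + I)*(I + W) (d(I, W) = (I - (1 + 2*(-1)))*(W + I) = (I - (1 - 2))*(I + W) = (I - 1*(-1))*(I + W) = (I + 1)*(I + W) = (1 + I)*(I + W))
(-100 + d(2, -12))*(-130) = (-100 + (2 - 12 + 2² + 2*(-12)))*(-130) = (-100 + (2 - 12 + 4 - 24))*(-130) = (-100 - 30)*(-130) = -130*(-130) = 16900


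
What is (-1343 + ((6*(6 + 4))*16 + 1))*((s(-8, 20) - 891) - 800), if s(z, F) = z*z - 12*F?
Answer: 713194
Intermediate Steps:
s(z, F) = z**2 - 12*F
(-1343 + ((6*(6 + 4))*16 + 1))*((s(-8, 20) - 891) - 800) = (-1343 + ((6*(6 + 4))*16 + 1))*((((-8)**2 - 12*20) - 891) - 800) = (-1343 + ((6*10)*16 + 1))*(((64 - 240) - 891) - 800) = (-1343 + (60*16 + 1))*((-176 - 891) - 800) = (-1343 + (960 + 1))*(-1067 - 800) = (-1343 + 961)*(-1867) = -382*(-1867) = 713194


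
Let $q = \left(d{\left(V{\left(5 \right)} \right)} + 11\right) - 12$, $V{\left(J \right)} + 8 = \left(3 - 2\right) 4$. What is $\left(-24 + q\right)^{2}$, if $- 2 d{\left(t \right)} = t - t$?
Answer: $625$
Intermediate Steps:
$V{\left(J \right)} = -4$ ($V{\left(J \right)} = -8 + \left(3 - 2\right) 4 = -8 + 1 \cdot 4 = -8 + 4 = -4$)
$d{\left(t \right)} = 0$ ($d{\left(t \right)} = - \frac{t - t}{2} = \left(- \frac{1}{2}\right) 0 = 0$)
$q = -1$ ($q = \left(0 + 11\right) - 12 = 11 - 12 = -1$)
$\left(-24 + q\right)^{2} = \left(-24 - 1\right)^{2} = \left(-25\right)^{2} = 625$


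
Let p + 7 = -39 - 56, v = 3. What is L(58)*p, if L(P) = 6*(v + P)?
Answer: -37332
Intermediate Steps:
p = -102 (p = -7 + (-39 - 56) = -7 - 95 = -102)
L(P) = 18 + 6*P (L(P) = 6*(3 + P) = 18 + 6*P)
L(58)*p = (18 + 6*58)*(-102) = (18 + 348)*(-102) = 366*(-102) = -37332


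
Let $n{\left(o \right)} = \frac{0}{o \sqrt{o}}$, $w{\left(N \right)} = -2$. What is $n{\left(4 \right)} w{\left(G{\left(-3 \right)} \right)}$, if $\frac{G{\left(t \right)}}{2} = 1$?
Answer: $0$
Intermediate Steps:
$G{\left(t \right)} = 2$ ($G{\left(t \right)} = 2 \cdot 1 = 2$)
$n{\left(o \right)} = 0$ ($n{\left(o \right)} = \frac{0}{o^{\frac{3}{2}}} = 0$)
$n{\left(4 \right)} w{\left(G{\left(-3 \right)} \right)} = 0 \left(-2\right) = 0$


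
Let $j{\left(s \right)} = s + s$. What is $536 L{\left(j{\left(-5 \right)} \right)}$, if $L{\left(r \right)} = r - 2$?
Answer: $-6432$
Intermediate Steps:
$j{\left(s \right)} = 2 s$
$L{\left(r \right)} = -2 + r$
$536 L{\left(j{\left(-5 \right)} \right)} = 536 \left(-2 + 2 \left(-5\right)\right) = 536 \left(-2 - 10\right) = 536 \left(-12\right) = -6432$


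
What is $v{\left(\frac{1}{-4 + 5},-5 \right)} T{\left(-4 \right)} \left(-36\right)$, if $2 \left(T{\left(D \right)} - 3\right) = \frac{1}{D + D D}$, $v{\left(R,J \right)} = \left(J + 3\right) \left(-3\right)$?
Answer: $-657$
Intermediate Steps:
$v{\left(R,J \right)} = -9 - 3 J$ ($v{\left(R,J \right)} = \left(3 + J\right) \left(-3\right) = -9 - 3 J$)
$T{\left(D \right)} = 3 + \frac{1}{2 \left(D + D^{2}\right)}$ ($T{\left(D \right)} = 3 + \frac{1}{2 \left(D + D D\right)} = 3 + \frac{1}{2 \left(D + D^{2}\right)}$)
$v{\left(\frac{1}{-4 + 5},-5 \right)} T{\left(-4 \right)} \left(-36\right) = \left(-9 - -15\right) \frac{1 + 6 \left(-4\right) + 6 \left(-4\right)^{2}}{2 \left(-4\right) \left(1 - 4\right)} \left(-36\right) = \left(-9 + 15\right) \frac{1}{2} \left(- \frac{1}{4}\right) \frac{1}{-3} \left(1 - 24 + 6 \cdot 16\right) \left(-36\right) = 6 \cdot \frac{1}{2} \left(- \frac{1}{4}\right) \left(- \frac{1}{3}\right) \left(1 - 24 + 96\right) \left(-36\right) = 6 \cdot \frac{1}{2} \left(- \frac{1}{4}\right) \left(- \frac{1}{3}\right) 73 \left(-36\right) = 6 \cdot \frac{73}{24} \left(-36\right) = \frac{73}{4} \left(-36\right) = -657$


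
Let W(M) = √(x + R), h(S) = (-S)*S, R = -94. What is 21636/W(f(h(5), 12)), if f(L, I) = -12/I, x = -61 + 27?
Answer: -5409*I*√2/4 ≈ -1912.4*I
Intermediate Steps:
x = -34
h(S) = -S²
W(M) = 8*I*√2 (W(M) = √(-34 - 94) = √(-128) = 8*I*√2)
21636/W(f(h(5), 12)) = 21636/((8*I*√2)) = 21636*(-I*√2/16) = -5409*I*√2/4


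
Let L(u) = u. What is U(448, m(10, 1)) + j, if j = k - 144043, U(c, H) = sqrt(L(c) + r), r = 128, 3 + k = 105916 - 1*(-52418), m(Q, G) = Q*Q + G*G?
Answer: 14312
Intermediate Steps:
m(Q, G) = G**2 + Q**2 (m(Q, G) = Q**2 + G**2 = G**2 + Q**2)
k = 158331 (k = -3 + (105916 - 1*(-52418)) = -3 + (105916 + 52418) = -3 + 158334 = 158331)
U(c, H) = sqrt(128 + c) (U(c, H) = sqrt(c + 128) = sqrt(128 + c))
j = 14288 (j = 158331 - 144043 = 14288)
U(448, m(10, 1)) + j = sqrt(128 + 448) + 14288 = sqrt(576) + 14288 = 24 + 14288 = 14312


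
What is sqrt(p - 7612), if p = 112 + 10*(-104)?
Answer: 2*I*sqrt(2135) ≈ 92.412*I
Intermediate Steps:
p = -928 (p = 112 - 1040 = -928)
sqrt(p - 7612) = sqrt(-928 - 7612) = sqrt(-8540) = 2*I*sqrt(2135)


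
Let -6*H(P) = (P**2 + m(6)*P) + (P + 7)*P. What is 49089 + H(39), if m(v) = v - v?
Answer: 97073/2 ≈ 48537.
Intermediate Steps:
m(v) = 0
H(P) = -P**2/6 - P*(7 + P)/6 (H(P) = -((P**2 + 0*P) + (P + 7)*P)/6 = -((P**2 + 0) + (7 + P)*P)/6 = -(P**2 + P*(7 + P))/6 = -P**2/6 - P*(7 + P)/6)
49089 + H(39) = 49089 - 1/6*39*(7 + 2*39) = 49089 - 1/6*39*(7 + 78) = 49089 - 1/6*39*85 = 49089 - 1105/2 = 97073/2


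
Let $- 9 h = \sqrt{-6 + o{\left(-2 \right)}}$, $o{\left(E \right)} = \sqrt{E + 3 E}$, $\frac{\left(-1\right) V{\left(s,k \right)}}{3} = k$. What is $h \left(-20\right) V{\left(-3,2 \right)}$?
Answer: $- \frac{40 \sqrt{-6 + 2 i \sqrt{2}}}{3} \approx -7.5026 - 33.51 i$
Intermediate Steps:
$V{\left(s,k \right)} = - 3 k$
$o{\left(E \right)} = 2 \sqrt{E}$ ($o{\left(E \right)} = \sqrt{4 E} = 2 \sqrt{E}$)
$h = - \frac{\sqrt{-6 + 2 i \sqrt{2}}}{9}$ ($h = - \frac{\sqrt{-6 + 2 \sqrt{-2}}}{9} = - \frac{\sqrt{-6 + 2 i \sqrt{2}}}{9} \approx -0.062522 - 0.27925 i$)
$h \left(-20\right) V{\left(-3,2 \right)} = - \frac{\sqrt{-6 + 2 i \sqrt{2}}}{9} \left(-20\right) \left(\left(-3\right) 2\right) = \frac{20 \sqrt{-6 + 2 i \sqrt{2}}}{9} \left(-6\right) = - \frac{40 \sqrt{-6 + 2 i \sqrt{2}}}{3}$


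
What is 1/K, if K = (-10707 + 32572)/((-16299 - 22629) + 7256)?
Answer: -31672/21865 ≈ -1.4485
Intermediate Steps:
K = -21865/31672 (K = 21865/(-38928 + 7256) = 21865/(-31672) = 21865*(-1/31672) = -21865/31672 ≈ -0.69036)
1/K = 1/(-21865/31672) = -31672/21865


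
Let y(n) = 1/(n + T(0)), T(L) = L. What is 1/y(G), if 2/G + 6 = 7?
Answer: 2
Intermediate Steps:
G = 2 (G = 2/(-6 + 7) = 2/1 = 2*1 = 2)
y(n) = 1/n (y(n) = 1/(n + 0) = 1/n)
1/y(G) = 1/(1/2) = 2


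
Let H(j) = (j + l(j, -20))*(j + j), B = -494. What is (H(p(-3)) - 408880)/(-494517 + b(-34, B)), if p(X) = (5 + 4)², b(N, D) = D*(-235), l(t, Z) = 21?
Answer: 392356/378427 ≈ 1.0368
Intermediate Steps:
b(N, D) = -235*D
p(X) = 81 (p(X) = 9² = 81)
H(j) = 2*j*(21 + j) (H(j) = (j + 21)*(j + j) = (21 + j)*(2*j) = 2*j*(21 + j))
(H(p(-3)) - 408880)/(-494517 + b(-34, B)) = (2*81*(21 + 81) - 408880)/(-494517 - 235*(-494)) = (2*81*102 - 408880)/(-494517 + 116090) = (16524 - 408880)/(-378427) = -392356*(-1/378427) = 392356/378427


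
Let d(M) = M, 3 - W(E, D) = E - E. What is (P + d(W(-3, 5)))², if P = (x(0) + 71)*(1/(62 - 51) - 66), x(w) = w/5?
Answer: 2646279364/121 ≈ 2.1870e+7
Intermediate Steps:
W(E, D) = 3 (W(E, D) = 3 - (E - E) = 3 - 1*0 = 3 + 0 = 3)
x(w) = w/5 (x(w) = w*(⅕) = w/5)
P = -51475/11 (P = ((⅕)*0 + 71)*(1/(62 - 51) - 66) = (0 + 71)*(1/11 - 66) = 71*(1/11 - 66) = 71*(-725/11) = -51475/11 ≈ -4679.5)
(P + d(W(-3, 5)))² = (-51475/11 + 3)² = (-51442/11)² = 2646279364/121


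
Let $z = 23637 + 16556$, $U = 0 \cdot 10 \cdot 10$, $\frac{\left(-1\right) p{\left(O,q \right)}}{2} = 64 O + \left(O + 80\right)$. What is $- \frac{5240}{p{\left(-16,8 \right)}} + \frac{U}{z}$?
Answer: $- \frac{131}{48} \approx -2.7292$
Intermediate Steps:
$p{\left(O,q \right)} = -160 - 130 O$ ($p{\left(O,q \right)} = - 2 \left(64 O + \left(O + 80\right)\right) = - 2 \left(64 O + \left(80 + O\right)\right) = - 2 \left(80 + 65 O\right) = -160 - 130 O$)
$U = 0$ ($U = 0 \cdot 10 = 0$)
$z = 40193$
$- \frac{5240}{p{\left(-16,8 \right)}} + \frac{U}{z} = - \frac{5240}{-160 - -2080} + \frac{0}{40193} = - \frac{5240}{-160 + 2080} + 0 \cdot \frac{1}{40193} = - \frac{5240}{1920} + 0 = \left(-5240\right) \frac{1}{1920} + 0 = - \frac{131}{48} + 0 = - \frac{131}{48}$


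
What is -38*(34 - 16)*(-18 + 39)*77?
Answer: -1106028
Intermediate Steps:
-38*(34 - 16)*(-18 + 39)*77 = -684*21*77 = -38*378*77 = -14364*77 = -1106028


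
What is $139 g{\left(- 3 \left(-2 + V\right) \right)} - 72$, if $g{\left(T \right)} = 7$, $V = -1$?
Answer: $901$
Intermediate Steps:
$139 g{\left(- 3 \left(-2 + V\right) \right)} - 72 = 139 \cdot 7 - 72 = 973 - 72 = 901$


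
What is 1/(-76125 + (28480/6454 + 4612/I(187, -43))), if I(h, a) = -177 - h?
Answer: -41951/3193866288 ≈ -1.3135e-5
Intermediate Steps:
1/(-76125 + (28480/6454 + 4612/I(187, -43))) = 1/(-76125 + (28480/6454 + 4612/(-177 - 1*187))) = 1/(-76125 + (28480*(1/6454) + 4612/(-177 - 187))) = 1/(-76125 + (14240/3227 + 4612/(-364))) = 1/(-76125 + (14240/3227 + 4612*(-1/364))) = 1/(-76125 + (14240/3227 - 1153/91)) = 1/(-76125 - 346413/41951) = 1/(-3193866288/41951) = -41951/3193866288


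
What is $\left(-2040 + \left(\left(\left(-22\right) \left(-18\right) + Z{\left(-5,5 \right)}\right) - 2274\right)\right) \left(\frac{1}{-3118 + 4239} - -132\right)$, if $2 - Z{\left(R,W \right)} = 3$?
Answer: $- \frac{579906187}{1121} \approx -5.1731 \cdot 10^{5}$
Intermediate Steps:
$Z{\left(R,W \right)} = -1$ ($Z{\left(R,W \right)} = 2 - 3 = -1$)
$\left(-2040 + \left(\left(\left(-22\right) \left(-18\right) + Z{\left(-5,5 \right)}\right) - 2274\right)\right) \left(\frac{1}{-3118 + 4239} - -132\right) = \left(-2040 - 1879\right) \left(\frac{1}{-3118 + 4239} - -132\right) = \left(-2040 + \left(\left(396 - 1\right) - 2274\right)\right) \left(\frac{1}{1121} + 132\right) = \left(-2040 + \left(395 - 2274\right)\right) \left(\frac{1}{1121} + 132\right) = \left(-2040 - 1879\right) \frac{147973}{1121} = \left(-3919\right) \frac{147973}{1121} = - \frac{579906187}{1121}$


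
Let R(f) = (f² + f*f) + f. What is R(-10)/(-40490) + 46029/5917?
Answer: 186258998/23957933 ≈ 7.7744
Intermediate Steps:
R(f) = f + 2*f² (R(f) = (f² + f²) + f = 2*f² + f = f + 2*f²)
R(-10)/(-40490) + 46029/5917 = -10*(1 + 2*(-10))/(-40490) + 46029/5917 = -10*(1 - 20)*(-1/40490) + 46029*(1/5917) = -10*(-19)*(-1/40490) + 46029/5917 = 190*(-1/40490) + 46029/5917 = -19/4049 + 46029/5917 = 186258998/23957933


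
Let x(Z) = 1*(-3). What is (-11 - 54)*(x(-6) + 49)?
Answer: -2990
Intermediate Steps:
x(Z) = -3
(-11 - 54)*(x(-6) + 49) = (-11 - 54)*(-3 + 49) = -65*46 = -2990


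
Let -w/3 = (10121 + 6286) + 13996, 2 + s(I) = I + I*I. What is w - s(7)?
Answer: -91263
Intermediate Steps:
s(I) = -2 + I + I² (s(I) = -2 + (I + I*I) = -2 + (I + I²) = -2 + I + I²)
w = -91209 (w = -3*((10121 + 6286) + 13996) = -3*(16407 + 13996) = -3*30403 = -91209)
w - s(7) = -91209 - (-2 + 7 + 7²) = -91209 - (-2 + 7 + 49) = -91209 - 1*54 = -91209 - 54 = -91263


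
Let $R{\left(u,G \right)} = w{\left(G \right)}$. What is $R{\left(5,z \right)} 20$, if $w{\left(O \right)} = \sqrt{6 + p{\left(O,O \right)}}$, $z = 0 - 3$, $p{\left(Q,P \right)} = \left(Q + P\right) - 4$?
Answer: $40 i \approx 40.0 i$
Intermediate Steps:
$p{\left(Q,P \right)} = -4 + P + Q$ ($p{\left(Q,P \right)} = \left(P + Q\right) - 4 = -4 + P + Q$)
$z = -3$ ($z = 0 - 3 = -3$)
$w{\left(O \right)} = \sqrt{2 + 2 O}$ ($w{\left(O \right)} = \sqrt{6 + \left(-4 + O + O\right)} = \sqrt{6 + \left(-4 + 2 O\right)} = \sqrt{2 + 2 O}$)
$R{\left(u,G \right)} = \sqrt{2 + 2 G}$
$R{\left(5,z \right)} 20 = \sqrt{2 + 2 \left(-3\right)} 20 = \sqrt{2 - 6} \cdot 20 = \sqrt{-4} \cdot 20 = 2 i 20 = 40 i$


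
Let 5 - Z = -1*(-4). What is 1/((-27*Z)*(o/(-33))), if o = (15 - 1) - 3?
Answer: 1/9 ≈ 0.11111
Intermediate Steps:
o = 11 (o = 14 - 3 = 11)
Z = 1 (Z = 5 - (-1)*(-4) = 5 - 1*4 = 5 - 4 = 1)
1/((-27*Z)*(o/(-33))) = 1/((-27*1)*(11/(-33))) = 1/(-297*(-1)/33) = 1/(-27*(-1/3)) = 1/9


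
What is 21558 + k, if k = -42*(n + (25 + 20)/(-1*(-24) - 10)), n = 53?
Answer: 19197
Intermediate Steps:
k = -2361 (k = -42*(53 + (25 + 20)/(-1*(-24) - 10)) = -42*(53 + 45/(24 - 10)) = -42*(53 + 45/14) = -42*787/14 = -2361)
21558 + k = 21558 - 2361 = 19197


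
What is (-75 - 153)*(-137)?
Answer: 31236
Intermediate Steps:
(-75 - 153)*(-137) = -228*(-137) = 31236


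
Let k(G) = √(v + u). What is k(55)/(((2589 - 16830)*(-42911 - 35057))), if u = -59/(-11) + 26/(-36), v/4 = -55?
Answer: I*√938102/73282591008 ≈ 1.3217e-8*I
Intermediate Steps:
v = -220 (v = 4*(-55) = -220)
u = 919/198 (u = -59*(-1/11) + 26*(-1/36) = 59/11 - 13/18 = 919/198 ≈ 4.6414)
k(G) = I*√938102/66 (k(G) = √(-220 + 919/198) = √(-42641/198) = I*√938102/66)
k(55)/(((2589 - 16830)*(-42911 - 35057))) = (I*√938102/66)/(((2589 - 16830)*(-42911 - 35057))) = (I*√938102/66)/((-14241*(-77968))) = (I*√938102/66)/1110342288 = (I*√938102/66)*(1/1110342288) = I*√938102/73282591008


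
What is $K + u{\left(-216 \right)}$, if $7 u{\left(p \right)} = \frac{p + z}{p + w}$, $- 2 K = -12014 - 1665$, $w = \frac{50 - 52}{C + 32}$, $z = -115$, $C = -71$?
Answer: $\frac{201614396}{29477} \approx 6839.7$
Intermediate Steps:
$w = \frac{2}{39}$ ($w = \frac{50 - 52}{-71 + 32} = - \frac{2}{-39} = \left(-2\right) \left(- \frac{1}{39}\right) = \frac{2}{39} \approx 0.051282$)
$K = \frac{13679}{2}$ ($K = - \frac{-12014 - 1665}{2} = \left(- \frac{1}{2}\right) \left(-13679\right) = \frac{13679}{2} \approx 6839.5$)
$u{\left(p \right)} = \frac{-115 + p}{7 \left(\frac{2}{39} + p\right)}$ ($u{\left(p \right)} = \frac{\left(p - 115\right) \frac{1}{p + \frac{2}{39}}}{7} = \frac{\left(-115 + p\right) \frac{1}{\frac{2}{39} + p}}{7} = \frac{\frac{1}{\frac{2}{39} + p} \left(-115 + p\right)}{7} = \frac{-115 + p}{7 \left(\frac{2}{39} + p\right)}$)
$K + u{\left(-216 \right)} = \frac{13679}{2} + \frac{39 \left(-115 - 216\right)}{7 \left(2 + 39 \left(-216\right)\right)} = \frac{13679}{2} + \frac{39}{7} \frac{1}{2 - 8424} \left(-331\right) = \frac{13679}{2} + \frac{39}{7} \frac{1}{-8422} \left(-331\right) = \frac{13679}{2} + \frac{39}{7} \left(- \frac{1}{8422}\right) \left(-331\right) = \frac{13679}{2} + \frac{12909}{58954} = \frac{201614396}{29477}$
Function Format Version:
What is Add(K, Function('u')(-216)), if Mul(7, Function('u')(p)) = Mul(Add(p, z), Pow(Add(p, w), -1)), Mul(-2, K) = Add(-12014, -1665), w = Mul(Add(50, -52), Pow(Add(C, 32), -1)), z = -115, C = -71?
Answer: Rational(201614396, 29477) ≈ 6839.7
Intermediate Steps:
w = Rational(2, 39) (w = Mul(Add(50, -52), Pow(Add(-71, 32), -1)) = Mul(-2, Pow(-39, -1)) = Mul(-2, Rational(-1, 39)) = Rational(2, 39) ≈ 0.051282)
K = Rational(13679, 2) (K = Mul(Rational(-1, 2), Add(-12014, -1665)) = Mul(Rational(-1, 2), -13679) = Rational(13679, 2) ≈ 6839.5)
Function('u')(p) = Mul(Rational(1, 7), Pow(Add(Rational(2, 39), p), -1), Add(-115, p)) (Function('u')(p) = Mul(Rational(1, 7), Mul(Add(p, -115), Pow(Add(p, Rational(2, 39)), -1))) = Mul(Rational(1, 7), Mul(Add(-115, p), Pow(Add(Rational(2, 39), p), -1))) = Mul(Rational(1, 7), Mul(Pow(Add(Rational(2, 39), p), -1), Add(-115, p))) = Mul(Rational(1, 7), Pow(Add(Rational(2, 39), p), -1), Add(-115, p)))
Add(K, Function('u')(-216)) = Add(Rational(13679, 2), Mul(Rational(39, 7), Pow(Add(2, Mul(39, -216)), -1), Add(-115, -216))) = Add(Rational(13679, 2), Mul(Rational(39, 7), Pow(Add(2, -8424), -1), -331)) = Add(Rational(13679, 2), Mul(Rational(39, 7), Pow(-8422, -1), -331)) = Add(Rational(13679, 2), Mul(Rational(39, 7), Rational(-1, 8422), -331)) = Add(Rational(13679, 2), Rational(12909, 58954)) = Rational(201614396, 29477)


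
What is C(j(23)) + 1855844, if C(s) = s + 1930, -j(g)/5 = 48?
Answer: 1857534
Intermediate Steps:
j(g) = -240 (j(g) = -5*48 = -240)
C(s) = 1930 + s
C(j(23)) + 1855844 = (1930 - 240) + 1855844 = 1690 + 1855844 = 1857534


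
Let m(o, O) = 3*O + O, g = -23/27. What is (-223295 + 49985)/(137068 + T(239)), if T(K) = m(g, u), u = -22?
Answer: -5777/4566 ≈ -1.2652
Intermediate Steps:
g = -23/27 (g = -23*1/27 = -23/27 ≈ -0.85185)
m(o, O) = 4*O
T(K) = -88 (T(K) = 4*(-22) = -88)
(-223295 + 49985)/(137068 + T(239)) = (-223295 + 49985)/(137068 - 88) = -173310/136980 = -173310*1/136980 = -5777/4566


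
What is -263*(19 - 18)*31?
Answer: -8153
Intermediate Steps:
-263*(19 - 18)*31 = -263*31 = -8153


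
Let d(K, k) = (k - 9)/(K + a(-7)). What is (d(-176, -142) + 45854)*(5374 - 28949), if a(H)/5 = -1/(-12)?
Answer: -2277726679250/2107 ≈ -1.0810e+9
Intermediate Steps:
a(H) = 5/12 (a(H) = 5*(-1/(-12)) = 5*(-1*(-1/12)) = 5*(1/12) = 5/12)
d(K, k) = (-9 + k)/(5/12 + K) (d(K, k) = (k - 9)/(K + 5/12) = (-9 + k)/(5/12 + K))
(d(-176, -142) + 45854)*(5374 - 28949) = (12*(-9 - 142)/(5 + 12*(-176)) + 45854)*(5374 - 28949) = (12*(-151)/(5 - 2112) + 45854)*(-23575) = (12*(-151)/(-2107) + 45854)*(-23575) = (12*(-1/2107)*(-151) + 45854)*(-23575) = (1812/2107 + 45854)*(-23575) = (96616190/2107)*(-23575) = -2277726679250/2107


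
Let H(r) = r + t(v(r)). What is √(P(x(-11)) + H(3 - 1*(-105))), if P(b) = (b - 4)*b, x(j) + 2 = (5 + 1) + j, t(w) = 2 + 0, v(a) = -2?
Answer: √187 ≈ 13.675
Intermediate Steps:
t(w) = 2
x(j) = 4 + j (x(j) = -2 + ((5 + 1) + j) = -2 + (6 + j) = 4 + j)
H(r) = 2 + r (H(r) = r + 2 = 2 + r)
P(b) = b*(-4 + b) (P(b) = (-4 + b)*b = b*(-4 + b))
√(P(x(-11)) + H(3 - 1*(-105))) = √((4 - 11)*(-4 + (4 - 11)) + (2 + (3 - 1*(-105)))) = √(-7*(-4 - 7) + (2 + (3 + 105))) = √(-7*(-11) + (2 + 108)) = √(77 + 110) = √187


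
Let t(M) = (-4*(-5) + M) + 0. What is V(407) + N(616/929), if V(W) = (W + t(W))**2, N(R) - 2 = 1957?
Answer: 697515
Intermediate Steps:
N(R) = 1959 (N(R) = 2 + 1957 = 1959)
t(M) = 20 + M (t(M) = (20 + M) + 0 = 20 + M)
V(W) = (20 + 2*W)**2 (V(W) = (W + (20 + W))**2 = (20 + 2*W)**2)
V(407) + N(616/929) = 4*(10 + 407)**2 + 1959 = 4*417**2 + 1959 = 4*173889 + 1959 = 695556 + 1959 = 697515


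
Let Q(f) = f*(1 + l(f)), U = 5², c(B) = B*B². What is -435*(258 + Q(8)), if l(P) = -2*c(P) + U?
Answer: 3360810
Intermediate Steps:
c(B) = B³
U = 25
l(P) = 25 - 2*P³ (l(P) = -2*P³ + 25 = 25 - 2*P³)
Q(f) = f*(26 - 2*f³) (Q(f) = f*(1 + (25 - 2*f³)) = f*(26 - 2*f³))
-435*(258 + Q(8)) = -435*(258 + 2*8*(13 - 1*8³)) = -435*(258 + 2*8*(13 - 1*512)) = -435*(258 + 2*8*(13 - 512)) = -435*(258 + 2*8*(-499)) = -435*(258 - 7984) = -435*(-7726) = 3360810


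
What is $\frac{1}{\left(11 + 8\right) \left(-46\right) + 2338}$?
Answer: $\frac{1}{1464} \approx 0.00068306$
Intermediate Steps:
$\frac{1}{\left(11 + 8\right) \left(-46\right) + 2338} = \frac{1}{19 \left(-46\right) + 2338} = \frac{1}{-874 + 2338} = \frac{1}{1464}$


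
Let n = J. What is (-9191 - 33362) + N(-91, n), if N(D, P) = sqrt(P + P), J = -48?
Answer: -42553 + 4*I*sqrt(6) ≈ -42553.0 + 9.798*I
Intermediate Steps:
n = -48
N(D, P) = sqrt(2)*sqrt(P) (N(D, P) = sqrt(2*P) = sqrt(2)*sqrt(P))
(-9191 - 33362) + N(-91, n) = (-9191 - 33362) + sqrt(2)*sqrt(-48) = -42553 + sqrt(2)*(4*I*sqrt(3)) = -42553 + 4*I*sqrt(6)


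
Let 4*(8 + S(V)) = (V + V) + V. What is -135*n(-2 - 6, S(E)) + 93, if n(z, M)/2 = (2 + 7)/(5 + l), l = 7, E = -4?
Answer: -219/2 ≈ -109.50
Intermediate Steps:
S(V) = -8 + 3*V/4 (S(V) = -8 + ((V + V) + V)/4 = -8 + (2*V + V)/4 = -8 + (3*V)/4 = -8 + 3*V/4)
n(z, M) = 3/2 (n(z, M) = 2*((2 + 7)/(5 + 7)) = 2*(9/12) = 2*(9*(1/12)) = 2*(¾) = 3/2)
-135*n(-2 - 6, S(E)) + 93 = -135*3/2 + 93 = -405/2 + 93 = -219/2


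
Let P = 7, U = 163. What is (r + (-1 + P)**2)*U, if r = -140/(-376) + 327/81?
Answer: 16717117/2538 ≈ 6586.7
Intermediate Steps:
r = 11191/2538 (r = -140*(-1/376) + 327*(1/81) = 35/94 + 109/27 = 11191/2538 ≈ 4.4094)
(r + (-1 + P)**2)*U = (11191/2538 + (-1 + 7)**2)*163 = (11191/2538 + 6**2)*163 = (11191/2538 + 36)*163 = (102559/2538)*163 = 16717117/2538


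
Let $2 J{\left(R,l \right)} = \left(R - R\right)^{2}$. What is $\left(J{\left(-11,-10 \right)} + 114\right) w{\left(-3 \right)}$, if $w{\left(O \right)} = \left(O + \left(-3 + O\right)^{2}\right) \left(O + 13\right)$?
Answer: $37620$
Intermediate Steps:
$J{\left(R,l \right)} = 0$ ($J{\left(R,l \right)} = \frac{\left(R - R\right)^{2}}{2} = \frac{0^{2}}{2} = \frac{1}{2} \cdot 0 = 0$)
$w{\left(O \right)} = \left(13 + O\right) \left(O + \left(-3 + O\right)^{2}\right)$ ($w{\left(O \right)} = \left(O + \left(-3 + O\right)^{2}\right) \left(13 + O\right) = \left(13 + O\right) \left(O + \left(-3 + O\right)^{2}\right)$)
$\left(J{\left(-11,-10 \right)} + 114\right) w{\left(-3 \right)} = \left(0 + 114\right) \left(117 + \left(-3\right)^{3} - -168 + 8 \left(-3\right)^{2}\right) = 114 \left(117 - 27 + 168 + 8 \cdot 9\right) = 114 \left(117 - 27 + 168 + 72\right) = 114 \cdot 330 = 37620$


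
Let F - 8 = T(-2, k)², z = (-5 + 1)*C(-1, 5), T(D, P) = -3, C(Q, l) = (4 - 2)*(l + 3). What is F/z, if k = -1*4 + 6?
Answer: -17/64 ≈ -0.26563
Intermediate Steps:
k = 2 (k = -4 + 6 = 2)
C(Q, l) = 6 + 2*l (C(Q, l) = 2*(3 + l) = 6 + 2*l)
z = -64 (z = (-5 + 1)*(6 + 2*5) = -4*(6 + 10) = -4*16 = -64)
F = 17 (F = 8 + (-3)² = 8 + 9 = 17)
F/z = 17/(-64) = 17*(-1/64) = -17/64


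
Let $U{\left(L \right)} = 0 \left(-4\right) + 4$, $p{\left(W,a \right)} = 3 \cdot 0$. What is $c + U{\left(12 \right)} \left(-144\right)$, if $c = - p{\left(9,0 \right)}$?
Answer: $-576$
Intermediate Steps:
$p{\left(W,a \right)} = 0$
$U{\left(L \right)} = 4$ ($U{\left(L \right)} = 0 + 4 = 4$)
$c = 0$ ($c = \left(-1\right) 0 = 0$)
$c + U{\left(12 \right)} \left(-144\right) = 0 + 4 \left(-144\right) = 0 - 576 = -576$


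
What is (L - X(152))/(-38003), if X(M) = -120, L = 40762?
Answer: -40882/38003 ≈ -1.0758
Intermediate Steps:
(L - X(152))/(-38003) = (40762 - 1*(-120))/(-38003) = (40762 + 120)*(-1/38003) = 40882*(-1/38003) = -40882/38003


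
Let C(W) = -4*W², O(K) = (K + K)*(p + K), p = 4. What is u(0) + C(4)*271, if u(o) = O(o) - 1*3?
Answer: -17347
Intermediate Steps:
O(K) = 2*K*(4 + K) (O(K) = (K + K)*(4 + K) = (2*K)*(4 + K) = 2*K*(4 + K))
u(o) = -3 + 2*o*(4 + o) (u(o) = 2*o*(4 + o) - 1*3 = 2*o*(4 + o) - 3 = -3 + 2*o*(4 + o))
u(0) + C(4)*271 = (-3 + 2*0*(4 + 0)) - 4*4²*271 = (-3 + 2*0*4) - 4*16*271 = (-3 + 0) - 64*271 = -3 - 17344 = -17347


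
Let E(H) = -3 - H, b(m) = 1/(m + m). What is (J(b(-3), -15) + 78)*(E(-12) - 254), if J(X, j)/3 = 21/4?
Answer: -91875/4 ≈ -22969.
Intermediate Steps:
b(m) = 1/(2*m)
J(X, j) = 63/4 (J(X, j) = 3*(21/4) = 63/4)
(J(b(-3), -15) + 78)*(E(-12) - 254) = (63/4 + 78)*((-3 - 1*(-12)) - 254) = 375*((-3 + 12) - 254)/4 = 375*(9 - 254)/4 = (375/4)*(-245) = -91875/4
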